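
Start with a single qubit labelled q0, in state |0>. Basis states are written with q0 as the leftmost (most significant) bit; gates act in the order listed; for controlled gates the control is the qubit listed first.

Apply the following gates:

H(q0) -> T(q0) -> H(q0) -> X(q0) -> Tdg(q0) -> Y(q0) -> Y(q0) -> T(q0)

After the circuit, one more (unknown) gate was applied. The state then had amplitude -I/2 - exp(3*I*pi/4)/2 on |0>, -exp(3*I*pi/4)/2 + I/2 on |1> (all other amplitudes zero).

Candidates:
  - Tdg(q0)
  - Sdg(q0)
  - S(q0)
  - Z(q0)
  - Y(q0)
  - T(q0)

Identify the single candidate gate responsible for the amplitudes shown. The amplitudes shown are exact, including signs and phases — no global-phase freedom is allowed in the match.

It was Y(q0) that produced the state shown.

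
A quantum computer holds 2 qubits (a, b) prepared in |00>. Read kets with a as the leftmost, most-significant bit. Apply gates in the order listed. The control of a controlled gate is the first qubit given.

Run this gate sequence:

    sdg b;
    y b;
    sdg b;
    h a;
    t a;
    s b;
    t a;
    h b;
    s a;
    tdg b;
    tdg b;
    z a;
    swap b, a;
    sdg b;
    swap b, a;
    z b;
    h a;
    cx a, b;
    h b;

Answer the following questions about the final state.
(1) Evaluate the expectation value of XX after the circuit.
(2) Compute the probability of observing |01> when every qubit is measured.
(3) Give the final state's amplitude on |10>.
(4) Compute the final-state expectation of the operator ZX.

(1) The expectation value of XX is 1.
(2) The probability of measuring |01> is 1/4.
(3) The final state's coefficient on |10> equals I/2.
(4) The observable ZX averages to 0.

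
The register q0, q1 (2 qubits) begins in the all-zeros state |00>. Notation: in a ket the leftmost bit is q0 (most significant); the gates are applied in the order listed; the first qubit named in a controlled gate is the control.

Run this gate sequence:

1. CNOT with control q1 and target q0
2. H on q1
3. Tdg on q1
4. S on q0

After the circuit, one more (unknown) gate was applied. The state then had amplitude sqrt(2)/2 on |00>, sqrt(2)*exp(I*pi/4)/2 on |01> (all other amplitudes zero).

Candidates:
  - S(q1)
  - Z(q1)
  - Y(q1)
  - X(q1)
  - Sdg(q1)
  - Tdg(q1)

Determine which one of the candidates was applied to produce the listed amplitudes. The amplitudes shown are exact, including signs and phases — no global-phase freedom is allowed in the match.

The unique candidate consistent with the amplitudes is S(q1).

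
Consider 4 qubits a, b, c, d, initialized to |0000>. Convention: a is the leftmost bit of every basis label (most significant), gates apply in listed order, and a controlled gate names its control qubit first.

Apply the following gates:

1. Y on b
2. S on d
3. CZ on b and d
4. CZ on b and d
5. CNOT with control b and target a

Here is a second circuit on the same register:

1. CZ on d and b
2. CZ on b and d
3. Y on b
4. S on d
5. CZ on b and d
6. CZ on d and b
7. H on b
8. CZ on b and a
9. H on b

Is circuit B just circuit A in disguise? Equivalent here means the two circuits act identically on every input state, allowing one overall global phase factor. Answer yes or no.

No — the two circuits implement different unitaries, even allowing a global phase.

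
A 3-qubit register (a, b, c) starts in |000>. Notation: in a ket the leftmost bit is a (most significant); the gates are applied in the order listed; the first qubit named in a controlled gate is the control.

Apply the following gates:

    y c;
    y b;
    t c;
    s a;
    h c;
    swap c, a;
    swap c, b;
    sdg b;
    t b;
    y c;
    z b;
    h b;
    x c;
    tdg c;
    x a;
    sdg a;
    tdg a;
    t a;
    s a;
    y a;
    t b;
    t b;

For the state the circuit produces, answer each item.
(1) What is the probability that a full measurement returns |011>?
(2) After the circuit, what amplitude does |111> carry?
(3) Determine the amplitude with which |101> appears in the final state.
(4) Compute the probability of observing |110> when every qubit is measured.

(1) Outcome |011> occurs with probability 1/4. Key observation: the block from step 16 through step 19 cancels to the identity and can be dropped.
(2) The final state's coefficient on |111> equals I/2.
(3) The final state's coefficient on |101> equals 1/2.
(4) Outcome |110> occurs with probability 0.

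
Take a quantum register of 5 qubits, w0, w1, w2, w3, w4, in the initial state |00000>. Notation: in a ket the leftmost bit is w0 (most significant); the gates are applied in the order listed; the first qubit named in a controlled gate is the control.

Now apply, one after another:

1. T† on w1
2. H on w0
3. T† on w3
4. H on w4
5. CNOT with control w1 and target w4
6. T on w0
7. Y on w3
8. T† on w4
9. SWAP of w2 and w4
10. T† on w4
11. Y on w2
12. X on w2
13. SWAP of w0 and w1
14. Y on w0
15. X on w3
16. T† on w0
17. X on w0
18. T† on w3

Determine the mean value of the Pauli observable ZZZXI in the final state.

The observable ZZZXI averages to 0.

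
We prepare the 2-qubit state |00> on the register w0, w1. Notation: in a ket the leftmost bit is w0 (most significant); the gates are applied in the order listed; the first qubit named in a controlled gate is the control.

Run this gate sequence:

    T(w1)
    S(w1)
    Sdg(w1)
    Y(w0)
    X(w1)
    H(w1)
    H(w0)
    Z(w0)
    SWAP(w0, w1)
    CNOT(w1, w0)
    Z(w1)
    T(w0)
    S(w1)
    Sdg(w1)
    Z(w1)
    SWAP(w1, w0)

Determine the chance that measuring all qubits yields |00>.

A full measurement returns |00> with probability 1/4.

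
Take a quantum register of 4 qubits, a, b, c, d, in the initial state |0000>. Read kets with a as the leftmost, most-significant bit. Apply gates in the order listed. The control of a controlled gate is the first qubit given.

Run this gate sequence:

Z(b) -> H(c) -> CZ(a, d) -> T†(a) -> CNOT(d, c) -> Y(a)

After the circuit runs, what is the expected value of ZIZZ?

The expectation value of ZIZZ is 0.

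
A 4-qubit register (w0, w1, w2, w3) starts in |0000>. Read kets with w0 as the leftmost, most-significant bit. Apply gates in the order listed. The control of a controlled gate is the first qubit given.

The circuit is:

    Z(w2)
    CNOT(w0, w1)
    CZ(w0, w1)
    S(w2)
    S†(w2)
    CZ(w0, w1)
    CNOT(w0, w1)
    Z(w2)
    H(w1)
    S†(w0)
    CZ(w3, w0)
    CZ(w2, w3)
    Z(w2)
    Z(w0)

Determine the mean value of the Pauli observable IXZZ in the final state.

In the final state, IXZZ has expectation 1.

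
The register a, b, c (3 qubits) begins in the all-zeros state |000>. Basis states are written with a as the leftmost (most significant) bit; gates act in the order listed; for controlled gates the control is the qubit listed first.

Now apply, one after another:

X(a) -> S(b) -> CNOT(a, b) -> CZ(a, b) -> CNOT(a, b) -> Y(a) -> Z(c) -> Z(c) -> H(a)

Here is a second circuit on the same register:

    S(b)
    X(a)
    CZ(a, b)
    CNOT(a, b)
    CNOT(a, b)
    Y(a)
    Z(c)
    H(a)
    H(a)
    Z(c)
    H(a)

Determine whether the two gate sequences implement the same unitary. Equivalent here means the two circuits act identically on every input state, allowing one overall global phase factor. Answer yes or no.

No, they are not equivalent — no single phase factor reconciles the two unitaries.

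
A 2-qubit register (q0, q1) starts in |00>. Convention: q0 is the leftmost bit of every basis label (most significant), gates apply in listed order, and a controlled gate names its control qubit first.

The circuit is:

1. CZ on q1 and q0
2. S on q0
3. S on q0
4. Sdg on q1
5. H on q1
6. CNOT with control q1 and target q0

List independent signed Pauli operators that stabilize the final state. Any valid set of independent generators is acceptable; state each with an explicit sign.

The final state is stabilized by the group generated by +XX, +ZZ; other independent generating sets are equally valid.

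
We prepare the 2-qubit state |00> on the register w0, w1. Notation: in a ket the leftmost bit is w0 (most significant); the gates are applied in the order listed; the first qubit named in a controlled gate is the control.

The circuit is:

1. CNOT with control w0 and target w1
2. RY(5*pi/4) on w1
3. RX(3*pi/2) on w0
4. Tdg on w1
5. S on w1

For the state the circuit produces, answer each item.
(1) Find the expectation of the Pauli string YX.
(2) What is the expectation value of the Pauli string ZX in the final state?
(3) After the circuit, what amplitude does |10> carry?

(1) The observable YX averages to -1/2.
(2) The expectation value of ZX is 0.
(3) The amplitude on |10> is I*sqrt(4 - 2*sqrt(2))/4.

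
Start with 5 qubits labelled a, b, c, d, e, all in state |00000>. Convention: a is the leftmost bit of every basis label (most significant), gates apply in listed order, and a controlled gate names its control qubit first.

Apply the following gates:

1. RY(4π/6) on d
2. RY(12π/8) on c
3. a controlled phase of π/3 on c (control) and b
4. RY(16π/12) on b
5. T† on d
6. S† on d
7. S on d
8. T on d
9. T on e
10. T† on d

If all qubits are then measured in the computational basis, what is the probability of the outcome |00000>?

The probability of measuring |00000> is 1/32. Key observation: steps 5-8 multiply out to the identity, so the circuit reduces to the remaining gates.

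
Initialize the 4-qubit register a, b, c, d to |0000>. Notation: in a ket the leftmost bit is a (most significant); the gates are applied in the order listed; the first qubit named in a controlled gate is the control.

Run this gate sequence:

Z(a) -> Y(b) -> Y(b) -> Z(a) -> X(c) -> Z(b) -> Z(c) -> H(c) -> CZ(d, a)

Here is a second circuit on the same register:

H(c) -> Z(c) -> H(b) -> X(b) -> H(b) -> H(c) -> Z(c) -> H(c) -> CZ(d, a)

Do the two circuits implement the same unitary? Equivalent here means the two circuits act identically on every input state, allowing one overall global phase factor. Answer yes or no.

Yes, they are equivalent — the unitaries differ by at most a global phase.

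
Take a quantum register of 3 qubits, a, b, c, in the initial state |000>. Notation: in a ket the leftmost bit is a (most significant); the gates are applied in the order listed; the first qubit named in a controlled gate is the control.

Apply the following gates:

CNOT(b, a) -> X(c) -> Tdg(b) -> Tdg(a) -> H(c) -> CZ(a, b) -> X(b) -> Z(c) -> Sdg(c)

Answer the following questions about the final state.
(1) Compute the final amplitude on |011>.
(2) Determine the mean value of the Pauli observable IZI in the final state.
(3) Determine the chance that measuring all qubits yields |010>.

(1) The final state's coefficient on |011> equals -sqrt(2)*I/2.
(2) The observable IZI averages to -1.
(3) Outcome |010> occurs with probability 1/2.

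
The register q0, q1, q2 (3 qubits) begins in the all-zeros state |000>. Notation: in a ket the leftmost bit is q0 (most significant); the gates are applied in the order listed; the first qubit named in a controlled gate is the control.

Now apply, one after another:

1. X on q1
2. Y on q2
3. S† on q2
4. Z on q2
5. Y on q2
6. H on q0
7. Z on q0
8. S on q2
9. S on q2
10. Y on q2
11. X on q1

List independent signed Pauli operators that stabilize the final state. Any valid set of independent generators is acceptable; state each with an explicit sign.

The stabilizer group can be generated by -XII, +IZI, -IIZ, among other valid generating sets.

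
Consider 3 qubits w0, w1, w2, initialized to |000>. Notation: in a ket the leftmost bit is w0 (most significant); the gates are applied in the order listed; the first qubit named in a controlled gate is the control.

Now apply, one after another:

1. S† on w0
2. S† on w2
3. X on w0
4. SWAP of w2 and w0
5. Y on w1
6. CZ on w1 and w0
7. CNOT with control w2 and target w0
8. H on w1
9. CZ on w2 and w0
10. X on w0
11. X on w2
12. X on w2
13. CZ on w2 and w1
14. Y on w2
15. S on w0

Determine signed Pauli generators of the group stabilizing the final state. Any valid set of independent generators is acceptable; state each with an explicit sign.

The stabilizer group can be generated by +IXI, +ZII, +IIZ, among other valid generating sets.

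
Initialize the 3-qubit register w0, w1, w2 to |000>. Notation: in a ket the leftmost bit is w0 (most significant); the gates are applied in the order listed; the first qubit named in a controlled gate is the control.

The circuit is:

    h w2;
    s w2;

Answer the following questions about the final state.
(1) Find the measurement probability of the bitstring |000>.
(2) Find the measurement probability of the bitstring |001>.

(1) Outcome |000> occurs with probability 1/2.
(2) Outcome |001> occurs with probability 1/2.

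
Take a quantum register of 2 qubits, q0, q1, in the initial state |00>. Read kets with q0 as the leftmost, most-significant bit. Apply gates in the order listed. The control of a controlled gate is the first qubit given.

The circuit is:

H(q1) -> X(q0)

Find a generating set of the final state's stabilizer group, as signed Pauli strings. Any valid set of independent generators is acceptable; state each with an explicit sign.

The stabilizer group can be generated by +IX, -ZI, among other valid generating sets.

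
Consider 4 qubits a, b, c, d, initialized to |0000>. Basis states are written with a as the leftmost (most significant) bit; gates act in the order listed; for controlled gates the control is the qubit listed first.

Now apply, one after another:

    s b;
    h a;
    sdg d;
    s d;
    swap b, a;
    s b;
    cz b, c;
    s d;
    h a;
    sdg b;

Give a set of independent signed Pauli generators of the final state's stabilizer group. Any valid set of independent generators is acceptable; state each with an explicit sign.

The final state is stabilized by the group generated by +XIII, +IXII, +IIZI, +IIIZ; other independent generating sets are equally valid.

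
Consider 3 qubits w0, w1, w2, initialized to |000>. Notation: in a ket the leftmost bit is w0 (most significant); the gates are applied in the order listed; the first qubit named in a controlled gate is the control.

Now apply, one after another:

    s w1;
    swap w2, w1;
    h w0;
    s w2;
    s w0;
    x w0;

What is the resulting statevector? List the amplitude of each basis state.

The final amplitudes are sqrt(2)*I/2 on |000>, sqrt(2)/2 on |100>, and 0 on every other basis state.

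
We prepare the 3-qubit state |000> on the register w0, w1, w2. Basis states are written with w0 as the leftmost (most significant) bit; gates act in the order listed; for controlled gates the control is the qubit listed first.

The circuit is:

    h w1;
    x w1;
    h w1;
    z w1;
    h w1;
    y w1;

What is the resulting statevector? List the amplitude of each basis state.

The final amplitudes are -sqrt(2)*I/2 on |000>, sqrt(2)*I/2 on |010>, and 0 on every other basis state.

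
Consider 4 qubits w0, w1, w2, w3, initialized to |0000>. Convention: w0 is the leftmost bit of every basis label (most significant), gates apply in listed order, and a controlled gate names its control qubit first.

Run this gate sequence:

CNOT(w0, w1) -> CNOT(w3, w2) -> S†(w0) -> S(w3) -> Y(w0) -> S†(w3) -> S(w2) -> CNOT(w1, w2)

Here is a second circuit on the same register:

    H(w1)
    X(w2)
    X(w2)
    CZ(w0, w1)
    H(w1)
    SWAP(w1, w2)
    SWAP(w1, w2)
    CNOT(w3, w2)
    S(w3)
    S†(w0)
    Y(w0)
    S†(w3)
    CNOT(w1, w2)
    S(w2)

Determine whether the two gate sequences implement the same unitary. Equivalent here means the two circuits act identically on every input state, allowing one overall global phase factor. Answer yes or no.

No — the two circuits implement different unitaries, even allowing a global phase.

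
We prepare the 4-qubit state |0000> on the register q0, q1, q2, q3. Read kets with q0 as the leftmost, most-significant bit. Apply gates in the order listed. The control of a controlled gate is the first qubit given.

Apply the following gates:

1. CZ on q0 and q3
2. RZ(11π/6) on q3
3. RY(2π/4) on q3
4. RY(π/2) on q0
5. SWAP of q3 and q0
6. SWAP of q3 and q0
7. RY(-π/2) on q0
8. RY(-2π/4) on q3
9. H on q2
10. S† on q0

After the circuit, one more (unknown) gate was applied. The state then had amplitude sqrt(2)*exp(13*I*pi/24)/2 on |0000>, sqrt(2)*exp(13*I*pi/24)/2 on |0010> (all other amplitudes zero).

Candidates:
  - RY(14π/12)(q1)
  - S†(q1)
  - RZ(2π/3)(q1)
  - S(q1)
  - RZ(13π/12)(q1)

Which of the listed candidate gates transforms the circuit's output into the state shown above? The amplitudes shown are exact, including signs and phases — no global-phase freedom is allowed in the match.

It was RZ(13π/12)(q1) that produced the state shown. Key observation: steps 3-8 multiply out to the identity, so the circuit reduces to the remaining gates.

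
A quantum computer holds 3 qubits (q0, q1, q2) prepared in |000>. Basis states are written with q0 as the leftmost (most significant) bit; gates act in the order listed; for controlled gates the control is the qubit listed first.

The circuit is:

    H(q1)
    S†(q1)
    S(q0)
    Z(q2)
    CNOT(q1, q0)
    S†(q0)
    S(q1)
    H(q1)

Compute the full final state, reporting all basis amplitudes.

The resulting statevector has amplitude 1/2 on |000>, 0 on |001>, 1/2 on |010>, 0 on |011>, -I/2 on |100>, 0 on |101>, I/2 on |110>, 0 on |111>.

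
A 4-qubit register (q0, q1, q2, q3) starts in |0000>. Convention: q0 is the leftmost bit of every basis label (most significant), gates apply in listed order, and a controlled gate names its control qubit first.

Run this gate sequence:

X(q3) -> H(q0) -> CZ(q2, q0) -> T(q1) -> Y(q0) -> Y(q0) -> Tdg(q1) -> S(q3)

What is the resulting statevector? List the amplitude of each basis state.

The final amplitudes are sqrt(2)*I/2 on |0001>, sqrt(2)*I/2 on |1001>, and 0 on every other basis state. Key observation: gates 4-7 undo each other exactly, leaving only the rest of the circuit to track.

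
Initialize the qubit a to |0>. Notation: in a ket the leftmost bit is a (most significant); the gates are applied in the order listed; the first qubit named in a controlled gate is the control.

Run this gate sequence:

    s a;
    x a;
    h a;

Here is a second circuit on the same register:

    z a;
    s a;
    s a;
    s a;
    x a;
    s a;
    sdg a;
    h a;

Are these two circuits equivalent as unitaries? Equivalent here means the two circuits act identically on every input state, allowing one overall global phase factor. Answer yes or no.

Yes, they are equivalent — the unitaries differ by at most a global phase.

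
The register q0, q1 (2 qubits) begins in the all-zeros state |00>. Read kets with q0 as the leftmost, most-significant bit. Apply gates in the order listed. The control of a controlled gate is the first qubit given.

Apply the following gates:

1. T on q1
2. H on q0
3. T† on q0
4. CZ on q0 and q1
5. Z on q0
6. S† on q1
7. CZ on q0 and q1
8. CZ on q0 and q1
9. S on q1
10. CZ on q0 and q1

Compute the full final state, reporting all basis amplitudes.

The resulting statevector has amplitude sqrt(2)/2 on |00>, 0 on |01>, sqrt(2)*exp(3*I*pi/4)/2 on |10>, 0 on |11>.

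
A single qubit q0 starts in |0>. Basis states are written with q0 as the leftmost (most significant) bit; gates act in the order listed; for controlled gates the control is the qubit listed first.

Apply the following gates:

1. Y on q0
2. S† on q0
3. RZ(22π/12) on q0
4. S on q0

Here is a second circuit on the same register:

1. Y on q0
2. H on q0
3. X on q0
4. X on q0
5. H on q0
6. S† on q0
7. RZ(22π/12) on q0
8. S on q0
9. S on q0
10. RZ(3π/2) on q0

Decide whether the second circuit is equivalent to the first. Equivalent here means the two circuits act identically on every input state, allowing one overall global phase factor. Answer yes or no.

Yes — the two circuits implement the same unitary up to a global phase.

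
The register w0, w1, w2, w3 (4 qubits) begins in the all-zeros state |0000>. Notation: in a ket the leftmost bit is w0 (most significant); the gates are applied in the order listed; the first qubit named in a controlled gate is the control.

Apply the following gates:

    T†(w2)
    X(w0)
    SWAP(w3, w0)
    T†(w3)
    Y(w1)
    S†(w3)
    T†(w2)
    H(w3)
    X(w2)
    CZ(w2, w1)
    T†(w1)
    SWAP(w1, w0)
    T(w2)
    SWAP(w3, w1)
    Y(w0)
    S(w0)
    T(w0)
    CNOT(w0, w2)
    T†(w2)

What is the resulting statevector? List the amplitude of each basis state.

The resulting statevector has amplitude sqrt(2)/2 on |0010>, -sqrt(2)/2 on |0110>, and 0 on every other basis state.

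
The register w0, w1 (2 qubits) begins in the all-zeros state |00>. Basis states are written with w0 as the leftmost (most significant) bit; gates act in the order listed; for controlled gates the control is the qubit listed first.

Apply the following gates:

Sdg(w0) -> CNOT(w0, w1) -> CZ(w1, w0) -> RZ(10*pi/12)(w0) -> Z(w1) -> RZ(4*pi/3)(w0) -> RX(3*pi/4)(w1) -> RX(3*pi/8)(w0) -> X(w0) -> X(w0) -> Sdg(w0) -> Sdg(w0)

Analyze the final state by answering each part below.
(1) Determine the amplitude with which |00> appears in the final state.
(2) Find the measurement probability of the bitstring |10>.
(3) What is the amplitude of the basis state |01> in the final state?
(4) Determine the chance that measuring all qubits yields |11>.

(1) The amplitude on |00> is sqrt(2 - sqrt(2))*exp(11*I*pi/12)*cos(3*pi/16)/2. Key observation: gates 9-10 undo each other exactly, leaving only the rest of the circuit to track.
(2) A full measurement returns |10> with probability (2 - sqrt(2))*(2 - sqrt(2 - sqrt(2)))/16.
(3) The amplitude on |01> is sqrt(sqrt(2) + 2)*exp(5*I*pi/12)*cos(3*pi/16)/2.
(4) The probability of measuring |11> is (2 - sqrt(2 - sqrt(2)))*(sqrt(2) + 2)/16.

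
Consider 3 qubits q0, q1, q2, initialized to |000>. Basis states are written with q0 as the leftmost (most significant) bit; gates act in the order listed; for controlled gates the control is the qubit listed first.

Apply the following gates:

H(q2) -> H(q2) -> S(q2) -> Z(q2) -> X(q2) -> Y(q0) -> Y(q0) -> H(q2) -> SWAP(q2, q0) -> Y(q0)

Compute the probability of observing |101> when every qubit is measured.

A full measurement returns |101> with probability 0. Key observation: gates 1-2 undo each other exactly, leaving only the rest of the circuit to track.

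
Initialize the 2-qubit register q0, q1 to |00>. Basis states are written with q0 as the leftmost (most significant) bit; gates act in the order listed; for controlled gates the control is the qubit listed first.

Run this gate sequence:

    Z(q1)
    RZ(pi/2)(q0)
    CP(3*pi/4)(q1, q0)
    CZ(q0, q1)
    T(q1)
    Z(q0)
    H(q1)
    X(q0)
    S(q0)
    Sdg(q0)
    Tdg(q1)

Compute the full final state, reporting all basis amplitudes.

The final amplitudes are 0 on |00>, 0 on |01>, -sqrt(2)*exp(3*I*pi/4)/2 on |10>, -sqrt(2)*I/2 on |11>. Key observation: gates 9-10 undo each other exactly, leaving only the rest of the circuit to track.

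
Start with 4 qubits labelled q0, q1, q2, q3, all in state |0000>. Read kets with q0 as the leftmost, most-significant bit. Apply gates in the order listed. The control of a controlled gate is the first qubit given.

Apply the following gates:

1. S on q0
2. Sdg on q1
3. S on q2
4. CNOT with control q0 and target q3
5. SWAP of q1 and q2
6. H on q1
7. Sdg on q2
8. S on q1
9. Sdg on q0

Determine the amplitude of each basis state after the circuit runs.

The final amplitudes are sqrt(2)/2 on |0000>, sqrt(2)*I/2 on |0100>, and 0 on every other basis state.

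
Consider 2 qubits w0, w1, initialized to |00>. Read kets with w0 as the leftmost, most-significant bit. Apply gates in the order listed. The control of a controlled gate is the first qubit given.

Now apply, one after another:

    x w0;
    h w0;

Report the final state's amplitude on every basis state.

After the circuit, the state carries amplitude sqrt(2)/2 on |00>, 0 on |01>, -sqrt(2)/2 on |10>, 0 on |11>.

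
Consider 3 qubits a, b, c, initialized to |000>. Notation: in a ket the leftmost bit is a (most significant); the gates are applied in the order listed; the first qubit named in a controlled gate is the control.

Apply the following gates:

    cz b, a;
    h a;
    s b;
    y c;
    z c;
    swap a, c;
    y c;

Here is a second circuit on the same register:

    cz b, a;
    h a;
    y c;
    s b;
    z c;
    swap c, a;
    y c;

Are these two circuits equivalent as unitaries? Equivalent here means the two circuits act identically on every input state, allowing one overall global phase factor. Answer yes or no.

Yes: on every input state the two circuits agree up to one overall phase factor.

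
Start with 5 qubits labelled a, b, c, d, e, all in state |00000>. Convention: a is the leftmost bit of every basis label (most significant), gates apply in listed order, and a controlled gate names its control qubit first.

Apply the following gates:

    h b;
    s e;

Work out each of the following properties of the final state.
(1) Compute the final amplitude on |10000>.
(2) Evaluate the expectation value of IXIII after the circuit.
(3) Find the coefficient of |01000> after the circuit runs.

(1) |10000> carries amplitude 0 in the final state.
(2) The expectation value of IXIII is 1.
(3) The final state's coefficient on |01000> equals sqrt(2)/2.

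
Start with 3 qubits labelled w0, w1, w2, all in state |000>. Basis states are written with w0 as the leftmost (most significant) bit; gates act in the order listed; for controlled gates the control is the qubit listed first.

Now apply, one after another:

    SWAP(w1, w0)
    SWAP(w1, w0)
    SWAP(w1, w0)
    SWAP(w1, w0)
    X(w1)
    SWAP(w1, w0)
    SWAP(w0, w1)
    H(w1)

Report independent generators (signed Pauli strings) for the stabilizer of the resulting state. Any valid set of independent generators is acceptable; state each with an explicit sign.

The final state is stabilized by the group generated by -IXI, +ZII, +IIZ; other independent generating sets are equally valid. Key observation: the block from step 1 through step 4 cancels to the identity and can be dropped.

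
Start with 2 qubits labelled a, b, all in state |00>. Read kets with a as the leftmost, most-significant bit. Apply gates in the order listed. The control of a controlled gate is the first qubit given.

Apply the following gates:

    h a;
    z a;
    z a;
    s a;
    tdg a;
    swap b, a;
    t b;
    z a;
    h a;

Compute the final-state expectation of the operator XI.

In the final state, XI has expectation 1.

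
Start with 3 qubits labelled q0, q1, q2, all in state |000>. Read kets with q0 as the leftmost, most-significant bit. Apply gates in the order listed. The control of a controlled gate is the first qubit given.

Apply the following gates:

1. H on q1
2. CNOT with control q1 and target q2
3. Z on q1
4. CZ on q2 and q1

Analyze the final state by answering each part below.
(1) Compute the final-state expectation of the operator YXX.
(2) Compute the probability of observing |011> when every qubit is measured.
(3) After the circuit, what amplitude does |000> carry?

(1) The expectation value of YXX is 0.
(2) Outcome |011> occurs with probability 1/2.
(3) |000> carries amplitude sqrt(2)/2 in the final state.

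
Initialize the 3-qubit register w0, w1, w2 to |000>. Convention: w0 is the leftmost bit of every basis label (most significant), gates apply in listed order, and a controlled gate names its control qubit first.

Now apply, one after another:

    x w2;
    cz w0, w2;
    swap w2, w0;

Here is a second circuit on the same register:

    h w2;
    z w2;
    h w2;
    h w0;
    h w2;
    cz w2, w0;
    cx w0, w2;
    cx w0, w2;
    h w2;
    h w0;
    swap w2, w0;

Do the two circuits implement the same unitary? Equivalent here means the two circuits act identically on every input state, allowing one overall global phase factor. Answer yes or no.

No — the two circuits implement different unitaries, even allowing a global phase.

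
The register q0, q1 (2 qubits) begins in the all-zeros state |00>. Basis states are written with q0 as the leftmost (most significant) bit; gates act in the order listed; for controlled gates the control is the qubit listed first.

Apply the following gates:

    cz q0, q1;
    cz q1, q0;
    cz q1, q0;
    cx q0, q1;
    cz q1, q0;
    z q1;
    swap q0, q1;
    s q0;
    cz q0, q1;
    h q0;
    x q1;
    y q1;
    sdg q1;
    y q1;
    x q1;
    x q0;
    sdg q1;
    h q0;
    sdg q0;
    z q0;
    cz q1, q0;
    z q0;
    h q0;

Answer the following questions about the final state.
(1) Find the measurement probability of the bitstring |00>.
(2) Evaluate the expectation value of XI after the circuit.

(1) A full measurement returns |00> with probability 1/2.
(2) In the final state, XI has expectation 1.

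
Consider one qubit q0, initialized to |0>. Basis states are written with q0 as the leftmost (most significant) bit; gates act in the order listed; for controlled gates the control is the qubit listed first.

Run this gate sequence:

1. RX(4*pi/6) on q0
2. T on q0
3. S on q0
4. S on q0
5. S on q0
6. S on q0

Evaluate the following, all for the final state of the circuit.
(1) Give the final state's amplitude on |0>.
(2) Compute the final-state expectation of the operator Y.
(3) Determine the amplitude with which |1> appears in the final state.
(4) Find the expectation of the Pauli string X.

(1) |0> carries amplitude 1/2 in the final state. Key observation: steps 3-6 multiply out to the identity, so the circuit reduces to the remaining gates.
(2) The observable Y averages to -sqrt(6)/4.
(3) The amplitude on |1> is -sqrt(3)*exp(3*I*pi/4)/2.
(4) The expectation value of X is sqrt(6)/4.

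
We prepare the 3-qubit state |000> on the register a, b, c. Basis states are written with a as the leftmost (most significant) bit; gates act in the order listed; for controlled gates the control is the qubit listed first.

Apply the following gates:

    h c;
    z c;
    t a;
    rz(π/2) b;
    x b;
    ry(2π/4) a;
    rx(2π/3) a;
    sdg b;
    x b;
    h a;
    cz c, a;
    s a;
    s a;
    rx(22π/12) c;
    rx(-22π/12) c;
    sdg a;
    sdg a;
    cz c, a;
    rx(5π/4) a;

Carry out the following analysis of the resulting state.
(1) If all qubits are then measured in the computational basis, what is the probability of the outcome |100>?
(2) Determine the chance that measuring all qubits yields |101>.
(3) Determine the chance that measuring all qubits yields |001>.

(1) The probability of measuring |100> is sqrt(2)/8 + 1/4. Key observation: the block from step 11 through step 18 cancels to the identity and can be dropped.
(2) Outcome |101> occurs with probability sqrt(2)/8 + 1/4.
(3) Outcome |001> occurs with probability 1/4 - sqrt(2)/8.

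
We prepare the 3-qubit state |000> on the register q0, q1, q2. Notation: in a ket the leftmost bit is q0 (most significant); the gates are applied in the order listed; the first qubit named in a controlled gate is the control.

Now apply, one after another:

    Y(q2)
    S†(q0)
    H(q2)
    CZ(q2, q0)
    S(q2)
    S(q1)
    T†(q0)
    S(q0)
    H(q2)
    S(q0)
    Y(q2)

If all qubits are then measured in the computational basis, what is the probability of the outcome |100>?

The probability of measuring |100> is 0.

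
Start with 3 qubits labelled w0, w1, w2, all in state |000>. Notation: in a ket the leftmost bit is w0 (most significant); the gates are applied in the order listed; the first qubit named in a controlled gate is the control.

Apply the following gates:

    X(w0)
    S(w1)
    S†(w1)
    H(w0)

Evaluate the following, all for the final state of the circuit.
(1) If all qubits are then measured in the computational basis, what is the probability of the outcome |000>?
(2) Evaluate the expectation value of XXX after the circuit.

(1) A full measurement returns |000> with probability 1/2. Key observation: steps 2-3 multiply out to the identity, so the circuit reduces to the remaining gates.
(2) The observable XXX averages to 0.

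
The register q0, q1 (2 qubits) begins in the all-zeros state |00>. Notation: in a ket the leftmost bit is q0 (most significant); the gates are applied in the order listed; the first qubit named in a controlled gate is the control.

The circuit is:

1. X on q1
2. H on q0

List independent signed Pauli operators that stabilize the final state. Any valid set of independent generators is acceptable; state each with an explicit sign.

One valid set of independent stabilizer generators is +XI, -IZ (any independent generating set of the same group is equally correct).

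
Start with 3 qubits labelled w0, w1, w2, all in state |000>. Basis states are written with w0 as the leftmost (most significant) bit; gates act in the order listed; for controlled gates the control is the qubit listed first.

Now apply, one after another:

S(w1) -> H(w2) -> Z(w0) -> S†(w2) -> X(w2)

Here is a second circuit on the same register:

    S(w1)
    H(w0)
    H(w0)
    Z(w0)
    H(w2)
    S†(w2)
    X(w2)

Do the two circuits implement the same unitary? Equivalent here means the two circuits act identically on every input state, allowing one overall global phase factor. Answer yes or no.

Yes, they are equivalent — the unitaries differ by at most a global phase.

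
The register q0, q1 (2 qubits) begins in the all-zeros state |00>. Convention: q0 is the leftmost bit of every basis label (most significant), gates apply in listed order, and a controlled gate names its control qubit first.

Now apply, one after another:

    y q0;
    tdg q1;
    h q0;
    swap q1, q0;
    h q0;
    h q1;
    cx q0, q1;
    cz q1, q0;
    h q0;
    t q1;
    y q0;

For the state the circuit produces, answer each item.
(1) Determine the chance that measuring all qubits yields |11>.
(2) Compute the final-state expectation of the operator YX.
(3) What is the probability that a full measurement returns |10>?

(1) A full measurement returns |11> with probability 1/4.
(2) The expectation value of YX is sqrt(2)/2.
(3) The probability of measuring |10> is 1/4.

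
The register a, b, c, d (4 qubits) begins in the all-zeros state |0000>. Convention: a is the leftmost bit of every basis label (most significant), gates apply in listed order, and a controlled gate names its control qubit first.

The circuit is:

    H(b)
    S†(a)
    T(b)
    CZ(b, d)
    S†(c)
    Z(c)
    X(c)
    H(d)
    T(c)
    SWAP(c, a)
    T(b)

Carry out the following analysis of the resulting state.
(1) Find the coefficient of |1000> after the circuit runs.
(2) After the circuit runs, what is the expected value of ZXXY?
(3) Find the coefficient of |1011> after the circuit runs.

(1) The amplitude on |1000> is exp(I*pi/4)/2.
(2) In the final state, ZXXY has expectation 0.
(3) |1011> carries amplitude 0 in the final state.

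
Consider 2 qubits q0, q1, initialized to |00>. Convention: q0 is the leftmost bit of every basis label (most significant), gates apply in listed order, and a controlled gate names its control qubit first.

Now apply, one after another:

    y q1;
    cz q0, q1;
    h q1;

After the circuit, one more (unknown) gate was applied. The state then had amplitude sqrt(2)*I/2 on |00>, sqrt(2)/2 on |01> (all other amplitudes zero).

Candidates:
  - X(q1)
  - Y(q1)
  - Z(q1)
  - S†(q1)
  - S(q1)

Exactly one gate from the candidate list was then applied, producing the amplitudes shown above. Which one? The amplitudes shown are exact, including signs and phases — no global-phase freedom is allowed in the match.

The unique candidate consistent with the amplitudes is S(q1).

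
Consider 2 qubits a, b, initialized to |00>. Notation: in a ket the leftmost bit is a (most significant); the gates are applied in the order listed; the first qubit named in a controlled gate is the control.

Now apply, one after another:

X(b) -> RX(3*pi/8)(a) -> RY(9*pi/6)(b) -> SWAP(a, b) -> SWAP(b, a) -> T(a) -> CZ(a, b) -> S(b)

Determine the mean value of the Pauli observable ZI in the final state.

The observable ZI averages to sqrt(2 - sqrt(2))/2.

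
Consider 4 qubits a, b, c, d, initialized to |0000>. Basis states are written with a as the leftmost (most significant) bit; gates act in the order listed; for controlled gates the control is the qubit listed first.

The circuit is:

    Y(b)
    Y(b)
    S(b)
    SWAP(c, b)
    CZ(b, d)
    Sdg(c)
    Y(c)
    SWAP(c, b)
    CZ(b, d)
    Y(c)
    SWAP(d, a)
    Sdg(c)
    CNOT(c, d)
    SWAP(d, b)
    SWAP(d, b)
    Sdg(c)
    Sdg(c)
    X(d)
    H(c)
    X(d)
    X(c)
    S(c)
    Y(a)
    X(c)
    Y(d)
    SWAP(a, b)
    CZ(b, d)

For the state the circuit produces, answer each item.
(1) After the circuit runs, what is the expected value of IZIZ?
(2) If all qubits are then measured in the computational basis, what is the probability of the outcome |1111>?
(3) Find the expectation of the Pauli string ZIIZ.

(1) In the final state, IZIZ has expectation -1.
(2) The probability of measuring |1111> is 0.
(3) In the final state, ZIIZ has expectation -1.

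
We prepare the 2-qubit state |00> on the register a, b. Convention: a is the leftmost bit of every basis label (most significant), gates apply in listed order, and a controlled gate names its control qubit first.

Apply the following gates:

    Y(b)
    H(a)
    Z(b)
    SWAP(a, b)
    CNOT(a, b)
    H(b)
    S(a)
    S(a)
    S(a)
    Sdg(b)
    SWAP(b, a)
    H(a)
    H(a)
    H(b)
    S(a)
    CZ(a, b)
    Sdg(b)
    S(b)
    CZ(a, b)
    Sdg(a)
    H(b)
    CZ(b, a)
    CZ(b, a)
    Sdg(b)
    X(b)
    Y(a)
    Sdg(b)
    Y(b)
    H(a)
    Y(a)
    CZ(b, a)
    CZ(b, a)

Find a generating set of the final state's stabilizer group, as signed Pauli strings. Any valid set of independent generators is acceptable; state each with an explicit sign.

The final state is stabilized by the group generated by +XI, -IZ; other independent generating sets are equally valid. Key observation: the block from step 14 through step 21 cancels to the identity and can be dropped.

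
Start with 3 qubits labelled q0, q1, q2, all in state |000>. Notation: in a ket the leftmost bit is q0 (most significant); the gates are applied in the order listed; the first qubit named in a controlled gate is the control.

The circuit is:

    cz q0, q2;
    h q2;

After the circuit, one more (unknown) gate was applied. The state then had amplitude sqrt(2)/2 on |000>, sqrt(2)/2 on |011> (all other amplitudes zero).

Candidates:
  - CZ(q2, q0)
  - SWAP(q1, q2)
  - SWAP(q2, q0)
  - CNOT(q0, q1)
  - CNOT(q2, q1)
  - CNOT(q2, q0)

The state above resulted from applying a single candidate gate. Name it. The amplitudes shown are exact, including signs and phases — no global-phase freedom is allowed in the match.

The applied gate was CNOT(q2, q1).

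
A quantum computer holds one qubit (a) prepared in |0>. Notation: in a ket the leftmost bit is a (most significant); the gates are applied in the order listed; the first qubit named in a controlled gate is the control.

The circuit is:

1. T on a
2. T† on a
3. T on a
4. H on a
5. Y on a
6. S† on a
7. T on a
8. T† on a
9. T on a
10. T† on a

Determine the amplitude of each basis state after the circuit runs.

The resulting statevector has amplitude -sqrt(2)*I/2 on |0>, sqrt(2)/2 on |1>.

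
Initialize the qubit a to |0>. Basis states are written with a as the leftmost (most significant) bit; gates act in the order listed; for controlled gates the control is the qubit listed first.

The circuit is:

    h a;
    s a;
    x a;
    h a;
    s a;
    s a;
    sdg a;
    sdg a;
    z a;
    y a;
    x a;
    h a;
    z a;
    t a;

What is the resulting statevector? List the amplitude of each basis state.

The resulting statevector has amplitude -sqrt(2)/2 on |0>, -sqrt(2)*exp(3*I*pi/4)/2 on |1>. Key observation: steps 5-8 multiply out to the identity, so the circuit reduces to the remaining gates.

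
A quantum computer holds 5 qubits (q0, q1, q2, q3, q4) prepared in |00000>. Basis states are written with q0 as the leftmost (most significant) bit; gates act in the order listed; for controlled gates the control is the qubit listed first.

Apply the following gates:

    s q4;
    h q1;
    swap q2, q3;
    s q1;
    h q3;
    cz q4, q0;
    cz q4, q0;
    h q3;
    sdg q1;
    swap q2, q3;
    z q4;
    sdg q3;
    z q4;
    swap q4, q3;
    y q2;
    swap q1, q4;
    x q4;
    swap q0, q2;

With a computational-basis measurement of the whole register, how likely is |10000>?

A full measurement returns |10000> with probability 1/2. Key observation: the block from step 3 through step 10 cancels to the identity and can be dropped.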